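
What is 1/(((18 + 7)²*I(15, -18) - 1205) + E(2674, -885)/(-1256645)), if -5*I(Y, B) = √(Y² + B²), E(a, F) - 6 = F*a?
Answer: 1899909940223945/11260389577242924044 - 592183746009375*√61/11260389577242924044 ≈ -0.00024202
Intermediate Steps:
E(a, F) = 6 + F*a
I(Y, B) = -√(B² + Y²)/5 (I(Y, B) = -√(Y² + B²)/5 = -√(B² + Y²)/5)
1/(((18 + 7)²*I(15, -18) - 1205) + E(2674, -885)/(-1256645)) = 1/(((18 + 7)²*(-√((-18)² + 15²)/5) - 1205) + (6 - 885*2674)/(-1256645)) = 1/((25²*(-√(324 + 225)/5) - 1205) + (6 - 2366490)*(-1/1256645)) = 1/((625*(-3*√61/5) - 1205) - 2366484*(-1/1256645)) = 1/((625*(-3*√61/5) - 1205) + 2366484/1256645) = 1/((-375*√61 - 1205) + 2366484/1256645) = 1/((-1205 - 375*√61) + 2366484/1256645) = 1/(-1511890741/1256645 - 375*√61)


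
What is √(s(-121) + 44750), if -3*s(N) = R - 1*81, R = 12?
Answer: √44773 ≈ 211.60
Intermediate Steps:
s(N) = 23 (s(N) = -(12 - 1*81)/3 = -(12 - 81)/3 = -⅓*(-69) = 23)
√(s(-121) + 44750) = √(23 + 44750) = √44773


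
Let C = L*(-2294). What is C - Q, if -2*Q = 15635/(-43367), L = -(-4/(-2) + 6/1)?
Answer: 1591726733/86734 ≈ 18352.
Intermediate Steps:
L = -8 (L = -(-4*(-½) + 6*1) = -(2 + 6) = -1*8 = -8)
C = 18352 (C = -8*(-2294) = 18352)
Q = 15635/86734 (Q = -15635/(2*(-43367)) = -15635*(-1)/(2*43367) = -½*(-15635/43367) = 15635/86734 ≈ 0.18026)
C - Q = 18352 - 1*15635/86734 = 18352 - 15635/86734 = 1591726733/86734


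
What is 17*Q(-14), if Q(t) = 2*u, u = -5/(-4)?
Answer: 85/2 ≈ 42.500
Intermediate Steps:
u = 5/4 (u = -5*(-1/4) = 5/4 ≈ 1.2500)
Q(t) = 5/2 (Q(t) = 2*(5/4) = 5/2)
17*Q(-14) = 17*(5/2) = 85/2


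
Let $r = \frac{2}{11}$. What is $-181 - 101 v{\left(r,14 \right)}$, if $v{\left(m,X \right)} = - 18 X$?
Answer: $25271$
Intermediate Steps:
$r = \frac{2}{11}$ ($r = 2 \cdot \frac{1}{11} = \frac{2}{11} \approx 0.18182$)
$-181 - 101 v{\left(r,14 \right)} = -181 - 101 \left(\left(-18\right) 14\right) = -181 - -25452 = -181 + 25452 = 25271$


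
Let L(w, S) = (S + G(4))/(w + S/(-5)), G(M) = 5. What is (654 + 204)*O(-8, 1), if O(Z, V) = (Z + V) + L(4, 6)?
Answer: -18447/7 ≈ -2635.3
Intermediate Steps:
L(w, S) = (5 + S)/(w - S/5) (L(w, S) = (S + 5)/(w + S/(-5)) = (5 + S)/(w + S*(-1/5)) = (5 + S)/(w - S/5))
O(Z, V) = 55/14 + V + Z (O(Z, V) = (Z + V) + 5*(5 + 6)/(-1*6 + 5*4) = (V + Z) + 5*11/(-6 + 20) = (V + Z) + 5*11/14 = (V + Z) + 5*(1/14)*11 = (V + Z) + 55/14 = 55/14 + V + Z)
(654 + 204)*O(-8, 1) = (654 + 204)*(55/14 + 1 - 8) = 858*(-43/14) = -18447/7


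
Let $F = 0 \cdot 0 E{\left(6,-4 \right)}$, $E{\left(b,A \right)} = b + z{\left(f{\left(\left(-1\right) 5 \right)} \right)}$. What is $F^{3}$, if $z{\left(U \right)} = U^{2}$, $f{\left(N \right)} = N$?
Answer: $0$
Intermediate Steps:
$E{\left(b,A \right)} = 25 + b$ ($E{\left(b,A \right)} = b + \left(\left(-1\right) 5\right)^{2} = b + \left(-5\right)^{2} = b + 25 = 25 + b$)
$F = 0$ ($F = 0 \cdot 0 \left(25 + 6\right) = 0 \cdot 31 = 0$)
$F^{3} = 0^{3} = 0$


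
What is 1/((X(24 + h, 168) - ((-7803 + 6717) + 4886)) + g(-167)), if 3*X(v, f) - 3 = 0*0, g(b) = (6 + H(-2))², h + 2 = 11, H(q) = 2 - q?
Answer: -1/3699 ≈ -0.00027034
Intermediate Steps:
h = 9 (h = -2 + 11 = 9)
g(b) = 100 (g(b) = (6 + (2 - 1*(-2)))² = (6 + (2 + 2))² = (6 + 4)² = 10² = 100)
X(v, f) = 1 (X(v, f) = 1 + (0*0)/3 = 1 + (⅓)*0 = 1 + 0 = 1)
1/((X(24 + h, 168) - ((-7803 + 6717) + 4886)) + g(-167)) = 1/((1 - ((-7803 + 6717) + 4886)) + 100) = 1/((1 - (-1086 + 4886)) + 100) = 1/((1 - 1*3800) + 100) = 1/((1 - 3800) + 100) = 1/(-3799 + 100) = 1/(-3699) = -1/3699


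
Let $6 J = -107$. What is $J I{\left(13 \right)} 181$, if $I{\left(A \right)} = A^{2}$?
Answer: $- \frac{3273023}{6} \approx -5.455 \cdot 10^{5}$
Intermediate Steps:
$J = - \frac{107}{6}$ ($J = \frac{1}{6} \left(-107\right) = - \frac{107}{6} \approx -17.833$)
$J I{\left(13 \right)} 181 = - \frac{107 \cdot 13^{2}}{6} \cdot 181 = \left(- \frac{107}{6}\right) 169 \cdot 181 = \left(- \frac{18083}{6}\right) 181 = - \frac{3273023}{6}$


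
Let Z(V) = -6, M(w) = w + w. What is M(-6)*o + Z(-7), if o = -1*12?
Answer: 138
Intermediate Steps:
M(w) = 2*w
o = -12
M(-6)*o + Z(-7) = (2*(-6))*(-12) - 6 = -12*(-12) - 6 = 144 - 6 = 138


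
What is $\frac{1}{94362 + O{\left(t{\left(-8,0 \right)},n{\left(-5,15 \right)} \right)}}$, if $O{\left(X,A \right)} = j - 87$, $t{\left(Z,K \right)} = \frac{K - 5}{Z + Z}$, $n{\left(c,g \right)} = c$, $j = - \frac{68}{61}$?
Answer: $\frac{61}{5750707} \approx 1.0607 \cdot 10^{-5}$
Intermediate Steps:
$j = - \frac{68}{61}$ ($j = \left(-68\right) \frac{1}{61} = - \frac{68}{61} \approx -1.1148$)
$t{\left(Z,K \right)} = \frac{-5 + K}{2 Z}$
$O{\left(X,A \right)} = - \frac{5375}{61}$ ($O{\left(X,A \right)} = - \frac{68}{61} - 87 = - \frac{5375}{61}$)
$\frac{1}{94362 + O{\left(t{\left(-8,0 \right)},n{\left(-5,15 \right)} \right)}} = \frac{1}{94362 - \frac{5375}{61}} = \frac{1}{\frac{5750707}{61}} = \frac{61}{5750707}$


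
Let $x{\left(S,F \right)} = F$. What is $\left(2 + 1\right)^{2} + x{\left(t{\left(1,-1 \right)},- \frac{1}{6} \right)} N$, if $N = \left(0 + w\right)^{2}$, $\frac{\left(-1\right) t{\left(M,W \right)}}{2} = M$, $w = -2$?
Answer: $\frac{25}{3} \approx 8.3333$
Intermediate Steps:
$t{\left(M,W \right)} = - 2 M$
$N = 4$ ($N = \left(0 - 2\right)^{2} = \left(-2\right)^{2} = 4$)
$\left(2 + 1\right)^{2} + x{\left(t{\left(1,-1 \right)},- \frac{1}{6} \right)} N = \left(2 + 1\right)^{2} + - \frac{1}{6} \cdot 4 = 3^{2} + \left(-1\right) \frac{1}{6} \cdot 4 = 9 - \frac{2}{3} = \frac{25}{3}$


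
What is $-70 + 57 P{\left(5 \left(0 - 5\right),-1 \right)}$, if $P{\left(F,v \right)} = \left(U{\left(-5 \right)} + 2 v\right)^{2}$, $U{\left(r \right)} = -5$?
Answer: $2723$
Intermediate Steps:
$P{\left(F,v \right)} = \left(-5 + 2 v\right)^{2}$
$-70 + 57 P{\left(5 \left(0 - 5\right),-1 \right)} = -70 + 57 \left(-5 + 2 \left(-1\right)\right)^{2} = -70 + 57 \left(-5 - 2\right)^{2} = -70 + 57 \left(-7\right)^{2} = -70 + 57 \cdot 49 = -70 + 2793 = 2723$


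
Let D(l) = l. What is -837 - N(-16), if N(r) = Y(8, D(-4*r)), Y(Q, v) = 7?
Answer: -844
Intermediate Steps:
N(r) = 7
-837 - N(-16) = -837 - 1*7 = -837 - 7 = -844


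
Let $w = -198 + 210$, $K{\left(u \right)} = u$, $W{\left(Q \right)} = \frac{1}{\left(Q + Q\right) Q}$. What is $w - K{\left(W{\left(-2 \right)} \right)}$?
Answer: $\frac{95}{8} \approx 11.875$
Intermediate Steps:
$W{\left(Q \right)} = \frac{1}{2 Q^{2}}$ ($W{\left(Q \right)} = \frac{1}{2 Q Q} = \frac{1}{2 Q^{2}}$)
$w = 12$
$w - K{\left(W{\left(-2 \right)} \right)} = 12 - \frac{1}{2 \cdot 4} = 12 - \frac{1}{2} \cdot \frac{1}{4} = 12 - \frac{1}{8} = \frac{95}{8}$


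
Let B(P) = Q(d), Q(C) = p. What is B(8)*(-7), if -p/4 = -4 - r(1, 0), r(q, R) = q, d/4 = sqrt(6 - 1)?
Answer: -140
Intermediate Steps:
d = 4*sqrt(5) (d = 4*sqrt(6 - 1) = 4*sqrt(5) ≈ 8.9443)
p = 20 (p = -4*(-4 - 1*1) = -4*(-4 - 1) = -4*(-5) = 20)
Q(C) = 20
B(P) = 20
B(8)*(-7) = 20*(-7) = -140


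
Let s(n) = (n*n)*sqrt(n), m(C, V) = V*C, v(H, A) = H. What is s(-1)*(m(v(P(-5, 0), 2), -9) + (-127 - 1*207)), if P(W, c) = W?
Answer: -289*I ≈ -289.0*I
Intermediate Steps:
m(C, V) = C*V
s(n) = n**(5/2) (s(n) = n**2*sqrt(n) = n**(5/2))
s(-1)*(m(v(P(-5, 0), 2), -9) + (-127 - 1*207)) = (-1)**(5/2)*(-5*(-9) + (-127 - 1*207)) = I*(45 + (-127 - 207)) = I*(45 - 334) = I*(-289) = -289*I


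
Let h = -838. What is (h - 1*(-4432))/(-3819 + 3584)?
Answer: -3594/235 ≈ -15.294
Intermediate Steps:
(h - 1*(-4432))/(-3819 + 3584) = (-838 - 1*(-4432))/(-3819 + 3584) = (-838 + 4432)/(-235) = 3594*(-1/235) = -3594/235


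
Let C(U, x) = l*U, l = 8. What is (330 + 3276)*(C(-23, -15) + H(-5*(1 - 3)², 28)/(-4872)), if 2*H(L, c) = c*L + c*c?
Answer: -19244020/29 ≈ -6.6359e+5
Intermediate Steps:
C(U, x) = 8*U
H(L, c) = c²/2 + L*c/2 (H(L, c) = (c*L + c*c)/2 = (L*c + c²)/2 = (c² + L*c)/2 = c²/2 + L*c/2)
(330 + 3276)*(C(-23, -15) + H(-5*(1 - 3)², 28)/(-4872)) = (330 + 3276)*(8*(-23) + ((½)*28*(-5*(1 - 3)² + 28))/(-4872)) = 3606*(-184 + ((½)*28*(-5*(-2)² + 28))*(-1/4872)) = 3606*(-184 + ((½)*28*(-5*4 + 28))*(-1/4872)) = 3606*(-184 + ((½)*28*(-20 + 28))*(-1/4872)) = 3606*(-184 + ((½)*28*8)*(-1/4872)) = 3606*(-184 + 112*(-1/4872)) = 3606*(-184 - 2/87) = 3606*(-16010/87) = -19244020/29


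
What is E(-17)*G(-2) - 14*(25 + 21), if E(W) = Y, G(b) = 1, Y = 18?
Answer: -626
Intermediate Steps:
E(W) = 18
E(-17)*G(-2) - 14*(25 + 21) = 18*1 - 14*(25 + 21) = 18 - 14*46 = 18 - 1*644 = 18 - 644 = -626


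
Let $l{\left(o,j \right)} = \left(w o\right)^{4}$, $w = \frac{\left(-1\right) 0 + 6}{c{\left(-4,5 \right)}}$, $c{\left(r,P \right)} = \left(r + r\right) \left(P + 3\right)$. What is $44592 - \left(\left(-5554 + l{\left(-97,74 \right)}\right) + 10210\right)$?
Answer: $\frac{34705059375}{1048576} \approx 33097.0$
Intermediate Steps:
$c{\left(r,P \right)} = 2 r \left(3 + P\right)$
$w = - \frac{3}{32}$ ($w = \frac{\left(-1\right) 0 + 6}{2 \left(-4\right) \left(3 + 5\right)} = \frac{0 + 6}{2 \left(-4\right) 8} = \frac{6}{-64} = 6 \left(- \frac{1}{64}\right) = - \frac{3}{32} \approx -0.09375$)
$l{\left(o,j \right)} = \frac{81 o^{4}}{1048576}$ ($l{\left(o,j \right)} = \left(- \frac{3 o}{32}\right)^{4} = \frac{81 o^{4}}{1048576}$)
$44592 - \left(\left(-5554 + l{\left(-97,74 \right)}\right) + 10210\right) = 44592 - \left(\left(-5554 + \frac{81 \left(-97\right)^{4}}{1048576}\right) + 10210\right) = 44592 - \left(\left(-5554 + \frac{81}{1048576} \cdot 88529281\right) + 10210\right) = 44592 - \left(\left(-5554 + \frac{7170871761}{1048576}\right) + 10210\right) = 44592 - \left(\frac{1347080657}{1048576} + 10210\right) = 44592 - \frac{12053041617}{1048576} = \frac{34705059375}{1048576}$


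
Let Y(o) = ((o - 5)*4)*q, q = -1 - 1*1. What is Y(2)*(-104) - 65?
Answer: -2561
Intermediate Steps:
q = -2 (q = -1 - 1 = -2)
Y(o) = 40 - 8*o (Y(o) = ((o - 5)*4)*(-2) = ((-5 + o)*4)*(-2) = (-20 + 4*o)*(-2) = 40 - 8*o)
Y(2)*(-104) - 65 = (40 - 8*2)*(-104) - 65 = (40 - 16)*(-104) - 65 = 24*(-104) - 65 = -2496 - 65 = -2561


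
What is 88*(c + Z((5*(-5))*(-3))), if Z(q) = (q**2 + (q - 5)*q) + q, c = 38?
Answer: 966944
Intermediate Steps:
Z(q) = q + q**2 + q*(-5 + q) (Z(q) = (q**2 + (-5 + q)*q) + q = (q**2 + q*(-5 + q)) + q = q + q**2 + q*(-5 + q))
88*(c + Z((5*(-5))*(-3))) = 88*(38 + 2*((5*(-5))*(-3))*(-2 + (5*(-5))*(-3))) = 88*(38 + 2*(-25*(-3))*(-2 - 25*(-3))) = 88*(38 + 2*75*(-2 + 75)) = 88*(38 + 2*75*73) = 88*(38 + 10950) = 88*10988 = 966944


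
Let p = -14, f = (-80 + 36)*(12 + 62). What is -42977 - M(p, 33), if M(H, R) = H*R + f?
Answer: -39259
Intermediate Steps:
f = -3256 (f = -44*74 = -3256)
M(H, R) = -3256 + H*R (M(H, R) = H*R - 3256 = -3256 + H*R)
-42977 - M(p, 33) = -42977 - (-3256 - 14*33) = -42977 - (-3256 - 462) = -42977 - 1*(-3718) = -42977 + 3718 = -39259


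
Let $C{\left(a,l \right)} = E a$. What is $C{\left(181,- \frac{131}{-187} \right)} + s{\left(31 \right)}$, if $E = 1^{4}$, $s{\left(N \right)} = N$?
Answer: $212$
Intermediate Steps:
$E = 1$
$C{\left(a,l \right)} = a$ ($C{\left(a,l \right)} = 1 a = a$)
$C{\left(181,- \frac{131}{-187} \right)} + s{\left(31 \right)} = 181 + 31 = 212$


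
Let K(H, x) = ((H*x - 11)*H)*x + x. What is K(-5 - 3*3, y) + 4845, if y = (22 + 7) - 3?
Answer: 141371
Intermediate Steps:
y = 26 (y = 29 - 3 = 26)
K(H, x) = x + H*x*(-11 + H*x) (K(H, x) = ((-11 + H*x)*H)*x + x = (H*(-11 + H*x))*x + x = H*x*(-11 + H*x) + x = x + H*x*(-11 + H*x))
K(-5 - 3*3, y) + 4845 = 26*(1 - 11*(-5 - 3*3) + 26*(-5 - 3*3)²) + 4845 = 26*(1 - 11*(-5 - 9) + 26*(-5 - 9)²) + 4845 = 26*(1 - 11*(-14) + 26*(-14)²) + 4845 = 26*(1 + 154 + 26*196) + 4845 = 26*(1 + 154 + 5096) + 4845 = 26*5251 + 4845 = 136526 + 4845 = 141371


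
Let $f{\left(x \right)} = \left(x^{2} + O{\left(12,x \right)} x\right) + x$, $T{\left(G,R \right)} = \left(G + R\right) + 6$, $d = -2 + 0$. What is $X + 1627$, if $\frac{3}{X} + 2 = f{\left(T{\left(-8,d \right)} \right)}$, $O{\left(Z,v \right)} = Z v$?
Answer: $\frac{328657}{202} \approx 1627.0$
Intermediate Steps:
$d = -2$
$T{\left(G,R \right)} = 6 + G + R$
$f{\left(x \right)} = x + 13 x^{2}$ ($f{\left(x \right)} = \left(x^{2} + 12 x x\right) + x = \left(x^{2} + 12 x^{2}\right) + x = 13 x^{2} + x = x + 13 x^{2}$)
$X = \frac{3}{202}$ ($X = \frac{3}{-2 + \left(6 - 8 - 2\right) \left(1 + 13 \left(6 - 8 - 2\right)\right)} = \frac{3}{-2 - 4 \left(1 + 13 \left(-4\right)\right)} = \frac{3}{-2 - 4 \left(1 - 52\right)} = \frac{3}{-2 - -204} = \frac{3}{-2 + 204} = \frac{3}{202} \approx 0.014851$)
$X + 1627 = \frac{3}{202} + 1627 = \frac{328657}{202}$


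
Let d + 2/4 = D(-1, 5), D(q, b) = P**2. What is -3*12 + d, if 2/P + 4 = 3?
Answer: -65/2 ≈ -32.500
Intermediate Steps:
P = -2 (P = 2/(-4 + 3) = 2/(-1) = 2*(-1) = -2)
D(q, b) = 4 (D(q, b) = (-2)**2 = 4)
d = 7/2 (d = -1/2 + 4 = 7/2 ≈ 3.5000)
-3*12 + d = -3*12 + 7/2 = -36 + 7/2 = -65/2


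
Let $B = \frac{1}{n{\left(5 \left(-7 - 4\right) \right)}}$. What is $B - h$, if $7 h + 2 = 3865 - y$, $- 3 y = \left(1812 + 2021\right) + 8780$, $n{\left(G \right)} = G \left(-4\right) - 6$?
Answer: $- \frac{5179207}{4494} \approx -1152.5$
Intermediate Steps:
$n{\left(G \right)} = -6 - 4 G$ ($n{\left(G \right)} = - 4 G - 6 = -6 - 4 G$)
$B = \frac{1}{214}$ ($B = \frac{1}{-6 - 4 \cdot 5 \left(-7 - 4\right)} = \frac{1}{-6 - 4 \cdot 5 \left(-11\right)} = \frac{1}{-6 - -220} = \frac{1}{-6 + 220} = \frac{1}{214} \approx 0.0046729$)
$y = - \frac{12613}{3}$ ($y = - \frac{\left(1812 + 2021\right) + 8780}{3} = - \frac{3833 + 8780}{3} = \left(- \frac{1}{3}\right) 12613 = - \frac{12613}{3} \approx -4204.3$)
$h = \frac{24202}{21}$ ($h = - \frac{2}{7} + \frac{3865 - - \frac{12613}{3}}{7} = - \frac{2}{7} + \frac{3865 + \frac{12613}{3}}{7} = - \frac{2}{7} + \frac{1}{7} \cdot \frac{24208}{3} = - \frac{2}{7} + \frac{24208}{21} = \frac{24202}{21} \approx 1152.5$)
$B - h = \frac{1}{214} - \frac{24202}{21} = - \frac{5179207}{4494}$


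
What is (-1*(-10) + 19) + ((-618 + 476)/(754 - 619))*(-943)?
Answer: 137821/135 ≈ 1020.9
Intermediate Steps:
(-1*(-10) + 19) + ((-618 + 476)/(754 - 619))*(-943) = (10 + 19) - 142/135*(-943) = 29 - 142*1/135*(-943) = 29 - 142/135*(-943) = 29 + 133906/135 = 137821/135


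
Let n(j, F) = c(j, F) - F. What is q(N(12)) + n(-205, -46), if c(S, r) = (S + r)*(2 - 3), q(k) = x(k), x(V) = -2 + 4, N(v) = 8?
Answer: 299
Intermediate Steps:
x(V) = 2
q(k) = 2
c(S, r) = -S - r (c(S, r) = (S + r)*(-1) = -S - r)
n(j, F) = -j - 2*F (n(j, F) = (-j - F) - F = (-F - j) - F = -j - 2*F)
q(N(12)) + n(-205, -46) = 2 + (-1*(-205) - 2*(-46)) = 2 + (205 + 92) = 2 + 297 = 299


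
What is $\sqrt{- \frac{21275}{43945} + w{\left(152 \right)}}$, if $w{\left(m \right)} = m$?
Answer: $\frac{7 \sqrt{238858653}}{8789} \approx 12.309$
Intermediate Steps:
$\sqrt{- \frac{21275}{43945} + w{\left(152 \right)}} = \sqrt{- \frac{21275}{43945} + 152} = \sqrt{\left(-21275\right) \frac{1}{43945} + 152} = \sqrt{- \frac{4255}{8789} + 152} = \sqrt{\frac{1331673}{8789}} = \frac{7 \sqrt{238858653}}{8789}$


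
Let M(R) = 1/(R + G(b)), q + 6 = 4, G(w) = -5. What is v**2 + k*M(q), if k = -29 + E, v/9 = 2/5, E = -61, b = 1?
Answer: 4518/175 ≈ 25.817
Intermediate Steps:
q = -2 (q = -6 + 4 = -2)
v = 18/5 (v = 9*(2/5) = 18/5 ≈ 3.6000)
M(R) = 1/(-5 + R) (M(R) = 1/(R - 5) = 1/(-5 + R))
k = -90 (k = -29 - 61 = -90)
v**2 + k*M(q) = (18/5)**2 - 90/(-5 - 2) = 324/25 - 90/(-7) = 324/25 - 90*(-1/7) = 324/25 + 90/7 = 4518/175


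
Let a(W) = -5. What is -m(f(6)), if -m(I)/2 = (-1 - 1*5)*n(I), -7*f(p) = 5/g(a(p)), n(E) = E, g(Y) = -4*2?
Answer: -15/14 ≈ -1.0714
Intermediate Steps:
g(Y) = -8
f(p) = 5/56 (f(p) = -5/(7*(-8)) = -5*(-1)/(7*8) = -⅐*(-5/8) = 5/56)
m(I) = 12*I (m(I) = -2*(-1 - 1*5)*I = -2*(-1 - 5)*I = -(-12)*I = 12*I)
-m(f(6)) = -12*5/56 = -1*15/14 = -15/14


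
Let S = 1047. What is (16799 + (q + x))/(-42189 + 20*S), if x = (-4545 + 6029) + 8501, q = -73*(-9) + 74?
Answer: -27515/21249 ≈ -1.2949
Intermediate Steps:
q = 731 (q = 657 + 74 = 731)
x = 9985 (x = 1484 + 8501 = 9985)
(16799 + (q + x))/(-42189 + 20*S) = (16799 + (731 + 9985))/(-42189 + 20*1047) = (16799 + 10716)/(-42189 + 20940) = 27515/(-21249) = 27515*(-1/21249) = -27515/21249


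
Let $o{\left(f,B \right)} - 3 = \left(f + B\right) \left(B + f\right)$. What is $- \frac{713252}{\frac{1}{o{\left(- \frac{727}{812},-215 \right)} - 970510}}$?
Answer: $\frac{108622114099750767}{164836} \approx 6.5897 \cdot 10^{11}$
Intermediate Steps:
$o{\left(f,B \right)} = 3 + \left(B + f\right)^{2}$ ($o{\left(f,B \right)} = 3 + \left(f + B\right) \left(B + f\right) = 3 + \left(B + f\right) \left(B + f\right) = 3 + \left(B + f\right)^{2}$)
$- \frac{713252}{\frac{1}{o{\left(- \frac{727}{812},-215 \right)} - 970510}} = - \frac{713252}{\frac{1}{\left(3 + \left(-215 - \frac{727}{812}\right)^{2}\right) - 970510}} = - \frac{713252}{\frac{1}{\left(3 + \left(- \frac{175307}{812}\right)^{2}\right) - 970510}} = - \frac{713252}{\frac{1}{\left(3 + \frac{30732544249}{659344}\right) - 970510}} = - \frac{713252}{\frac{1}{\frac{30734522281}{659344} - 970510}} = - \frac{713252}{\frac{1}{- \frac{609165423159}{659344}}} = - \frac{713252}{- \frac{659344}{609165423159}} = \left(-713252\right) \left(- \frac{609165423159}{659344}\right) = \frac{108622114099750767}{164836}$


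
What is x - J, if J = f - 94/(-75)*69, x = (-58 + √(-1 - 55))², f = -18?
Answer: 80988/25 - 232*I*√14 ≈ 3239.5 - 868.06*I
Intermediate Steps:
x = (-58 + 2*I*√14)² (x = (-58 + √(-56))² = (-58 + 2*I*√14)² ≈ 3308.0 - 868.06*I)
J = 1712/25 (J = -18 - 94/(-75)*69 = -18 - 94*(-1/75)*69 = -18 + (94/75)*69 = -18 + 2162/25 = 1712/25 ≈ 68.480)
x - J = (3308 - 232*I*√14) - 1*1712/25 = (3308 - 232*I*√14) - 1712/25 = 80988/25 - 232*I*√14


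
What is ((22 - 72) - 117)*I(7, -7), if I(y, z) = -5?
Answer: 835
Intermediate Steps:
((22 - 72) - 117)*I(7, -7) = ((22 - 72) - 117)*(-5) = (-50 - 117)*(-5) = -167*(-5) = 835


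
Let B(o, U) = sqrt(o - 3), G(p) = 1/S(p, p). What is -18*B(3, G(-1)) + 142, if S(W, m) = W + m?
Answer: 142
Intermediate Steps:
G(p) = 1/(2*p) (G(p) = 1/(p + p) = 1/(2*p))
B(o, U) = sqrt(-3 + o)
-18*B(3, G(-1)) + 142 = -18*sqrt(-3 + 3) + 142 = -18*sqrt(0) + 142 = -18*0 + 142 = 0 + 142 = 142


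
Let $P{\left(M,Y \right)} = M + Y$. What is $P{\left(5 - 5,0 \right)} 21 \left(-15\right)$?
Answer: $0$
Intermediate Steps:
$P{\left(5 - 5,0 \right)} 21 \left(-15\right) = \left(\left(5 - 5\right) + 0\right) 21 \left(-15\right) = \left(0 + 0\right) 21 \left(-15\right) = 0 \cdot 21 \left(-15\right) = 0 \left(-15\right) = 0$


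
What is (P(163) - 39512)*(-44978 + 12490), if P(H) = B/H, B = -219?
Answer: 209244649400/163 ≈ 1.2837e+9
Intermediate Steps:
P(H) = -219/H
(P(163) - 39512)*(-44978 + 12490) = (-219/163 - 39512)*(-44978 + 12490) = (-219*1/163 - 39512)*(-32488) = (-219/163 - 39512)*(-32488) = -6440675/163*(-32488) = 209244649400/163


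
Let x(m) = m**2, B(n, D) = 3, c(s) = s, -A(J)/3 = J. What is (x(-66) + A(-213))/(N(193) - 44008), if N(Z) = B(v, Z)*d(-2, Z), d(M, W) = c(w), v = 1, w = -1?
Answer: -4995/44011 ≈ -0.11349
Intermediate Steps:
A(J) = -3*J
d(M, W) = -1
N(Z) = -3 (N(Z) = 3*(-1) = -3)
(x(-66) + A(-213))/(N(193) - 44008) = ((-66)**2 - 3*(-213))/(-3 - 44008) = (4356 + 639)/(-44011) = 4995*(-1/44011) = -4995/44011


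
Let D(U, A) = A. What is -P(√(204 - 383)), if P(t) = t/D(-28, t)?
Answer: -1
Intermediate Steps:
P(t) = 1 (P(t) = t/t = 1)
-P(√(204 - 383)) = -1*1 = -1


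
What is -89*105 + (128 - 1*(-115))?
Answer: -9102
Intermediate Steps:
-89*105 + (128 - 1*(-115)) = -9345 + (128 + 115) = -9345 + 243 = -9102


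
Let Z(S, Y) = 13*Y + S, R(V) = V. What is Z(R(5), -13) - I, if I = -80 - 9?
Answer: -75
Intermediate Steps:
Z(S, Y) = S + 13*Y
I = -89
Z(R(5), -13) - I = (5 + 13*(-13)) - 1*(-89) = (5 - 169) + 89 = -164 + 89 = -75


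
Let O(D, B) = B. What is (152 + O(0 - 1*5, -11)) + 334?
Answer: 475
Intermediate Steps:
(152 + O(0 - 1*5, -11)) + 334 = (152 - 11) + 334 = 141 + 334 = 475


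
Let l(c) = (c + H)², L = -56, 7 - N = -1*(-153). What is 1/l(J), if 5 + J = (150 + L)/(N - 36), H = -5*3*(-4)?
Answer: 8281/24581764 ≈ 0.00033688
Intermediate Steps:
N = -146 (N = 7 - (-1)*(-153) = 7 - 1*153 = 7 - 153 = -146)
H = 60 (H = -15*(-4) = 60)
J = -502/91 (J = -5 + (150 - 56)/(-146 - 36) = -5 + 94/(-182) = -5 + 94*(-1/182) = -5 - 47/91 = -502/91 ≈ -5.5165)
l(c) = (60 + c)² (l(c) = (c + 60)² = (60 + c)²)
1/l(J) = 1/((60 - 502/91)²) = 1/((4958/91)²) = 1/(24581764/8281) = 8281/24581764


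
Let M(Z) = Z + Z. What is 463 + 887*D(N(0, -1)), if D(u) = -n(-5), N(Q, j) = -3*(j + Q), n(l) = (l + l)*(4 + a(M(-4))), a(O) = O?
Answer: -35017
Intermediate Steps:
M(Z) = 2*Z
n(l) = -8*l (n(l) = (l + l)*(4 + 2*(-4)) = (2*l)*(4 - 8) = (2*l)*(-4) = -8*l)
N(Q, j) = -3*Q - 3*j (N(Q, j) = -3*(Q + j) = -3*Q - 3*j)
D(u) = -40 (D(u) = -(-8)*(-5) = -1*40 = -40)
463 + 887*D(N(0, -1)) = 463 + 887*(-40) = 463 - 35480 = -35017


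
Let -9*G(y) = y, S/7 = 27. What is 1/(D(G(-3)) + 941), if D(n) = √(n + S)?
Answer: 2823/2655875 - 2*√426/2655875 ≈ 0.0010474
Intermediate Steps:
S = 189 (S = 7*27 = 189)
G(y) = -y/9
D(n) = √(189 + n) (D(n) = √(n + 189) = √(189 + n))
1/(D(G(-3)) + 941) = 1/(√(189 - ⅑*(-3)) + 941) = 1/(√(189 + ⅓) + 941) = 1/(√(568/3) + 941) = 1/(2*√426/3 + 941) = 1/(941 + 2*√426/3)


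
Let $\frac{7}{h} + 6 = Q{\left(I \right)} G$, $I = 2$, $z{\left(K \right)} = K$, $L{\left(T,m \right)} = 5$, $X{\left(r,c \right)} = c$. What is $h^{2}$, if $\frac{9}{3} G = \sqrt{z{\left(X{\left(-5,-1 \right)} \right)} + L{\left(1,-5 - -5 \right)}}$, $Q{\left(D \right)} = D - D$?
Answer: $\frac{49}{36} \approx 1.3611$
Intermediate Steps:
$Q{\left(D \right)} = 0$
$G = \frac{2}{3}$ ($G = \frac{\sqrt{-1 + 5}}{3} = \frac{\sqrt{4}}{3} = \frac{1}{3} \cdot 2 = \frac{2}{3} \approx 0.66667$)
$h = - \frac{7}{6}$ ($h = \frac{7}{-6 + 0 \cdot \frac{2}{3}} = \frac{7}{-6 + 0} = \frac{7}{-6} = 7 \left(- \frac{1}{6}\right) = - \frac{7}{6} \approx -1.1667$)
$h^{2} = \left(- \frac{7}{6}\right)^{2} = \frac{49}{36}$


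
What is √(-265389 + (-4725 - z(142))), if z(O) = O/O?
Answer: I*√270115 ≈ 519.73*I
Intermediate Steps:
z(O) = 1
√(-265389 + (-4725 - z(142))) = √(-265389 + (-4725 - 1*1)) = √(-265389 + (-4725 - 1)) = √(-265389 - 4726) = √(-270115) = I*√270115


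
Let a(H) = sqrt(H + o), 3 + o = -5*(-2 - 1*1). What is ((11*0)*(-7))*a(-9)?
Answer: 0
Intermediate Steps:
o = 12 (o = -3 - 5*(-2 - 1*1) = -3 - 5*(-2 - 1) = -3 - 5*(-3) = -3 + 15 = 12)
a(H) = sqrt(12 + H) (a(H) = sqrt(H + 12) = sqrt(12 + H))
((11*0)*(-7))*a(-9) = ((11*0)*(-7))*sqrt(12 - 9) = (0*(-7))*sqrt(3) = 0*sqrt(3) = 0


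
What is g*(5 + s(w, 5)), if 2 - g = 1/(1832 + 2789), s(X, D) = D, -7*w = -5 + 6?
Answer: 92410/4621 ≈ 19.998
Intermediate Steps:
w = -⅐ (w = -(-5 + 6)/7 = -⅐*1 = -⅐ ≈ -0.14286)
g = 9241/4621 (g = 2 - 1/(1832 + 2789) = 2 - 1/4621 = 9241/4621 ≈ 1.9998)
g*(5 + s(w, 5)) = 9241*(5 + 5)/4621 = (9241/4621)*10 = 92410/4621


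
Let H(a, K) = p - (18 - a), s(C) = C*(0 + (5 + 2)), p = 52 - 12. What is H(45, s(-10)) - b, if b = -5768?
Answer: 5835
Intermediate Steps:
p = 40
s(C) = 7*C (s(C) = C*(0 + 7) = C*7 = 7*C)
H(a, K) = 22 + a (H(a, K) = 40 - (18 - a) = 40 + (-18 + a) = 22 + a)
H(45, s(-10)) - b = (22 + 45) - 1*(-5768) = 67 + 5768 = 5835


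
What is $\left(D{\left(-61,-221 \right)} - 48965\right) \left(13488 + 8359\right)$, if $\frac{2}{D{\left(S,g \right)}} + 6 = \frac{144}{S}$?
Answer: $- \frac{272784613192}{255} \approx -1.0697 \cdot 10^{9}$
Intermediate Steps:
$D{\left(S,g \right)} = \frac{2}{-6 + \frac{144}{S}}$
$\left(D{\left(-61,-221 \right)} - 48965\right) \left(13488 + 8359\right) = \left(\left(-1\right) \left(-61\right) \frac{1}{-72 + 3 \left(-61\right)} - 48965\right) \left(13488 + 8359\right) = \left(\left(-1\right) \left(-61\right) \frac{1}{-72 - 183} - 48965\right) 21847 = \left(\left(-1\right) \left(-61\right) \frac{1}{-255} - 48965\right) 21847 = \left(\left(-1\right) \left(-61\right) \left(- \frac{1}{255}\right) - 48965\right) 21847 = \left(- \frac{61}{255} - 48965\right) 21847 = \left(- \frac{12486136}{255}\right) 21847 = - \frac{272784613192}{255}$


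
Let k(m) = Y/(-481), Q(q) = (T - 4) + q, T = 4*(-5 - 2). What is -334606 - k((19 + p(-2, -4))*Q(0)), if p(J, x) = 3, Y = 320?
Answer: -160945166/481 ≈ -3.3461e+5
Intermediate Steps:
T = -28 (T = 4*(-7) = -28)
Q(q) = -32 + q (Q(q) = (-28 - 4) + q = -32 + q)
k(m) = -320/481 (k(m) = 320/(-481) = 320*(-1/481) = -320/481)
-334606 - k((19 + p(-2, -4))*Q(0)) = -334606 - 1*(-320/481) = -334606 + 320/481 = -160945166/481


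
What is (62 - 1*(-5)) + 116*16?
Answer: 1923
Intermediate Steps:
(62 - 1*(-5)) + 116*16 = (62 + 5) + 1856 = 67 + 1856 = 1923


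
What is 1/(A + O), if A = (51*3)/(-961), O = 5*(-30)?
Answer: -961/144303 ≈ -0.0066596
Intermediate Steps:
O = -150
A = -153/961 (A = 153*(-1/961) = -153/961 ≈ -0.15921)
1/(A + O) = 1/(-153/961 - 150) = 1/(-144303/961) = -961/144303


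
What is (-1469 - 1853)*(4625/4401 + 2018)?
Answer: -29518770446/4401 ≈ -6.7073e+6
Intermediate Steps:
(-1469 - 1853)*(4625/4401 + 2018) = -3322*(4625*(1/4401) + 2018) = -3322*(4625/4401 + 2018) = -3322*8885843/4401 = -29518770446/4401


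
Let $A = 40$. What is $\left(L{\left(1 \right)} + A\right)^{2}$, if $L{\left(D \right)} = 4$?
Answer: $1936$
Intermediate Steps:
$\left(L{\left(1 \right)} + A\right)^{2} = \left(4 + 40\right)^{2} = 44^{2} = 1936$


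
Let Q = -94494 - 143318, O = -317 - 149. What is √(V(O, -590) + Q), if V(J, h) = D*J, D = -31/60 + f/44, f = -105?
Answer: I*√6437601390/165 ≈ 486.27*I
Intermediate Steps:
D = -479/165 (D = -31/60 - 105/44 = -479/165 ≈ -2.9030)
O = -466
V(J, h) = -479*J/165
Q = -237812
√(V(O, -590) + Q) = √(-479/165*(-466) - 237812) = √(223214/165 - 237812) = √(-39015766/165) = I*√6437601390/165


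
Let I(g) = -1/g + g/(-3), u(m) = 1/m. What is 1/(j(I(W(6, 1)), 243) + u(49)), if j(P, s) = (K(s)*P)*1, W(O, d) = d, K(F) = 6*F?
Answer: -49/95255 ≈ -0.00051441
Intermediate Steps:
I(g) = -1/g - g/3 (I(g) = -1/g + g*(-1/3) = -1/g - g/3)
j(P, s) = 6*P*s (j(P, s) = ((6*s)*P)*1 = (6*P*s)*1 = 6*P*s)
1/(j(I(W(6, 1)), 243) + u(49)) = 1/(6*(-1/1 - 1/3*1)*243 + 1/49) = 1/(6*(-1*1 - 1/3)*243 + 1/49) = 1/(6*(-1 - 1/3)*243 + 1/49) = 1/(6*(-4/3)*243 + 1/49) = 1/(-1944 + 1/49) = 1/(-95255/49) = -49/95255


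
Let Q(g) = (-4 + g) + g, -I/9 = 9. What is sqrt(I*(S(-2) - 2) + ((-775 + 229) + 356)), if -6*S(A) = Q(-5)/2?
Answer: 7*I*sqrt(10)/2 ≈ 11.068*I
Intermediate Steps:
I = -81 (I = -9*9 = -81)
Q(g) = -4 + 2*g
S(A) = 7/6 (S(A) = -(-4 + 2*(-5))/(6*2) = -(-4 - 10)/(6*2) = -(-7)/(3*2) = -1/6*(-7) = 7/6)
sqrt(I*(S(-2) - 2) + ((-775 + 229) + 356)) = sqrt(-81*(7/6 - 2) + ((-775 + 229) + 356)) = sqrt(-81*(-5/6) + (-546 + 356)) = sqrt(135/2 - 190) = sqrt(-245/2) = 7*I*sqrt(10)/2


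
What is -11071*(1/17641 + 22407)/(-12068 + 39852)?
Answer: -547020722756/61267193 ≈ -8928.4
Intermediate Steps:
-11071*(1/17641 + 22407)/(-12068 + 39852) = -11071/(27784/(1/17641 + 22407)) = -11071/(27784/(395281888/17641)) = -11071/(27784*(17641/395281888)) = -11071/61267193/49410236 = -11071*49410236/61267193 = -547020722756/61267193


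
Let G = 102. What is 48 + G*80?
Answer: 8208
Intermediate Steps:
48 + G*80 = 48 + 102*80 = 48 + 8160 = 8208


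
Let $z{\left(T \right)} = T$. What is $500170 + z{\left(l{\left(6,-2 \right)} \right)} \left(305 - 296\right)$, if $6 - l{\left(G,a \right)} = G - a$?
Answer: $500152$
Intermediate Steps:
$l{\left(G,a \right)} = 6 + a - G$ ($l{\left(G,a \right)} = 6 - \left(G - a\right) = 6 + a - G$)
$500170 + z{\left(l{\left(6,-2 \right)} \right)} \left(305 - 296\right) = 500170 + \left(6 - 2 - 6\right) \left(305 - 296\right) = 500170 + \left(6 - 2 - 6\right) 9 = 500170 - 18 = 500152$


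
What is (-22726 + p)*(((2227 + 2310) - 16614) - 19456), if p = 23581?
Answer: -26960715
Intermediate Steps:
(-22726 + p)*(((2227 + 2310) - 16614) - 19456) = (-22726 + 23581)*(((2227 + 2310) - 16614) - 19456) = 855*((4537 - 16614) - 19456) = 855*(-12077 - 19456) = 855*(-31533) = -26960715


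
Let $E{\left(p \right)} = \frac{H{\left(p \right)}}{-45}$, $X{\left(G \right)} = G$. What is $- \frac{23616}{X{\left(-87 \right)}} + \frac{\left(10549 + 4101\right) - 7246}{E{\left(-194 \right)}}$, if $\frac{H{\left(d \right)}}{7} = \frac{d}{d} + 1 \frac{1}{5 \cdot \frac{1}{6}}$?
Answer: $- \frac{47704956}{2233} \approx -21364.0$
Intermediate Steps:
$H{\left(d \right)} = \frac{77}{5}$ ($H{\left(d \right)} = 7 \left(\frac{d}{d} + 1 \frac{1}{5 \cdot \frac{1}{6}}\right) = 7 \left(1 + 1 \frac{1}{5 \cdot \frac{1}{6}}\right) = 7 \left(1 + 1 \frac{1}{\frac{5}{6}}\right) = 7 \left(1 + 1 \cdot \frac{6}{5}\right) = 7 \left(1 + \frac{6}{5}\right) = 7 \cdot \frac{11}{5} = \frac{77}{5}$)
$E{\left(p \right)} = - \frac{77}{225}$ ($E{\left(p \right)} = \frac{77}{5 \left(-45\right)} = \frac{77}{5} \left(- \frac{1}{45}\right) = - \frac{77}{225}$)
$- \frac{23616}{X{\left(-87 \right)}} + \frac{\left(10549 + 4101\right) - 7246}{E{\left(-194 \right)}} = - \frac{23616}{-87} + \frac{\left(10549 + 4101\right) - 7246}{- \frac{77}{225}} = \left(-23616\right) \left(- \frac{1}{87}\right) + \left(14650 - 7246\right) \left(- \frac{225}{77}\right) = \frac{7872}{29} + 7404 \left(- \frac{225}{77}\right) = \frac{7872}{29} - \frac{1665900}{77} = - \frac{47704956}{2233}$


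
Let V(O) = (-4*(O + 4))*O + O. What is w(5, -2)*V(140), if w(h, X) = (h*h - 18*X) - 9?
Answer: -4186000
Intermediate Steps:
w(h, X) = -9 + h**2 - 18*X (w(h, X) = (h**2 - 18*X) - 9 = -9 + h**2 - 18*X)
V(O) = O + O*(-16 - 4*O) (V(O) = (-4*(4 + O))*O + O = (-16 - 4*O)*O + O = O*(-16 - 4*O) + O = O + O*(-16 - 4*O))
w(5, -2)*V(140) = (-9 + 5**2 - 18*(-2))*(-1*140*(15 + 4*140)) = (-9 + 25 + 36)*(-1*140*(15 + 560)) = 52*(-1*140*575) = 52*(-80500) = -4186000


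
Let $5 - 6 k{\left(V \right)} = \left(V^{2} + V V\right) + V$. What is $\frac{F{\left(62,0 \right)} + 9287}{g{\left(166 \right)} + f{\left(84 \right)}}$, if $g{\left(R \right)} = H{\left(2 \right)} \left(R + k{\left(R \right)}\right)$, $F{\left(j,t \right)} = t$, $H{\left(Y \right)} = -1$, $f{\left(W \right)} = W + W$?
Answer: $\frac{55722}{55285} \approx 1.0079$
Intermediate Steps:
$f{\left(W \right)} = 2 W$
$k{\left(V \right)} = \frac{5}{6} - \frac{V^{2}}{3} - \frac{V}{6}$ ($k{\left(V \right)} = \frac{5}{6} - \frac{\left(V^{2} + V V\right) + V}{6} = \frac{5}{6} - \frac{\left(V^{2} + V^{2}\right) + V}{6} = \frac{5}{6} - \frac{2 V^{2} + V}{6} = \frac{5}{6} - \frac{V + 2 V^{2}}{6} = \frac{5}{6} - \left(\frac{V^{2}}{3} + \frac{V}{6}\right) = \frac{5}{6} - \frac{V^{2}}{3} - \frac{V}{6}$)
$g{\left(R \right)} = - \frac{5}{6} - \frac{5 R}{6} + \frac{R^{2}}{3}$ ($g{\left(R \right)} = - (R - \left(- \frac{5}{6} + \frac{R^{2}}{3} + \frac{R}{6}\right)) = - (\frac{5}{6} - \frac{R^{2}}{3} + \frac{5 R}{6}) = - \frac{5}{6} - \frac{5 R}{6} + \frac{R^{2}}{3}$)
$\frac{F{\left(62,0 \right)} + 9287}{g{\left(166 \right)} + f{\left(84 \right)}} = \frac{0 + 9287}{\left(- \frac{5}{6} - \frac{415}{3} + \frac{166^{2}}{3}\right) + 2 \cdot 84} = \frac{9287}{\left(- \frac{5}{6} - \frac{415}{3} + \frac{1}{3} \cdot 27556\right) + 168} = \frac{9287}{\left(- \frac{5}{6} - \frac{415}{3} + \frac{27556}{3}\right) + 168} = \frac{9287}{\frac{54277}{6} + 168} = \frac{9287}{\frac{55285}{6}} = 9287 \cdot \frac{6}{55285} = \frac{55722}{55285}$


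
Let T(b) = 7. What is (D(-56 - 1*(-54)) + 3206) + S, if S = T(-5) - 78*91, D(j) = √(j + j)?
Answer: -3885 + 2*I ≈ -3885.0 + 2.0*I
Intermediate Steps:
D(j) = √2*√j (D(j) = √(2*j) = √2*√j)
S = -7091 (S = 7 - 78*91 = 7 - 7098 = -7091)
(D(-56 - 1*(-54)) + 3206) + S = (√2*√(-56 - 1*(-54)) + 3206) - 7091 = (√2*√(-56 + 54) + 3206) - 7091 = (√2*√(-2) + 3206) - 7091 = (√2*(I*√2) + 3206) - 7091 = (2*I + 3206) - 7091 = (3206 + 2*I) - 7091 = -3885 + 2*I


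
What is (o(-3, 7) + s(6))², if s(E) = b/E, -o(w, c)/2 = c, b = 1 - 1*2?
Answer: 7225/36 ≈ 200.69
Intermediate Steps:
b = -1 (b = 1 - 2 = -1)
o(w, c) = -2*c
s(E) = -1/E
(o(-3, 7) + s(6))² = (-2*7 - 1/6)² = (-14 - 1*⅙)² = (-14 - ⅙)² = (-85/6)² = 7225/36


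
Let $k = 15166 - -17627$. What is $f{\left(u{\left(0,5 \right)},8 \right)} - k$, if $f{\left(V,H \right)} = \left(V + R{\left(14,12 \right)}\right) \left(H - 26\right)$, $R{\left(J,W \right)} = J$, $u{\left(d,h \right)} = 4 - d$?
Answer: $-33117$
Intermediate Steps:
$f{\left(V,H \right)} = \left(-26 + H\right) \left(14 + V\right)$ ($f{\left(V,H \right)} = \left(V + 14\right) \left(H - 26\right) = \left(14 + V\right) \left(-26 + H\right) = \left(-26 + H\right) \left(14 + V\right)$)
$k = 32793$ ($k = 15166 + 17627 = 32793$)
$f{\left(u{\left(0,5 \right)},8 \right)} - k = \left(-364 - 26 \left(4 - 0\right) + 14 \cdot 8 + 8 \left(4 - 0\right)\right) - 32793 = \left(-364 - 26 \left(4 + 0\right) + 112 + 8 \left(4 + 0\right)\right) - 32793 = \left(-364 - 104 + 112 + 8 \cdot 4\right) - 32793 = \left(-364 - 104 + 112 + 32\right) - 32793 = -324 - 32793 = -33117$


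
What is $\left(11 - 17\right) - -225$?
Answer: $219$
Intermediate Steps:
$\left(11 - 17\right) - -225 = \left(11 - 17\right) + 225 = -6 + 225 = 219$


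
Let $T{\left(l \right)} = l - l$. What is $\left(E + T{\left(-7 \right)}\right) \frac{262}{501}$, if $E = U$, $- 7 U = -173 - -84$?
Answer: $\frac{23318}{3507} \approx 6.649$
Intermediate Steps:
$U = \frac{89}{7}$ ($U = - \frac{-173 - -84}{7} = - \frac{-173 + 84}{7} = \left(- \frac{1}{7}\right) \left(-89\right) = \frac{89}{7} \approx 12.714$)
$T{\left(l \right)} = 0$
$E = \frac{89}{7} \approx 12.714$
$\left(E + T{\left(-7 \right)}\right) \frac{262}{501} = \left(\frac{89}{7} + 0\right) \frac{262}{501} = \frac{89 \cdot 262 \cdot \frac{1}{501}}{7} = \frac{89}{7} \cdot \frac{262}{501} = \frac{23318}{3507}$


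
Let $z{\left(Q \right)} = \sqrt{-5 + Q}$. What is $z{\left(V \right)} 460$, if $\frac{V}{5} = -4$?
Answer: $2300 i \approx 2300.0 i$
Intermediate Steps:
$V = -20$ ($V = 5 \left(-4\right) = -20$)
$z{\left(V \right)} 460 = \sqrt{-5 - 20} \cdot 460 = \sqrt{-25} \cdot 460 = 5 i 460 = 2300 i$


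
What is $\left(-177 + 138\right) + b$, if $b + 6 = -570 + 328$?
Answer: $-287$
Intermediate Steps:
$b = -248$ ($b = -6 + \left(-570 + 328\right) = -6 - 242 = -248$)
$\left(-177 + 138\right) + b = \left(-177 + 138\right) - 248 = -39 - 248 = -287$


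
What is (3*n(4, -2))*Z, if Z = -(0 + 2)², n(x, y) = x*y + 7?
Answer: 12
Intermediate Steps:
n(x, y) = 7 + x*y
Z = -4 (Z = -1*2² = -1*4 = -4)
(3*n(4, -2))*Z = (3*(7 + 4*(-2)))*(-4) = (3*(7 - 8))*(-4) = (3*(-1))*(-4) = -3*(-4) = 12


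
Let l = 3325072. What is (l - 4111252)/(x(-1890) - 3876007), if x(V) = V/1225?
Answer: 27516300/135660299 ≈ 0.20283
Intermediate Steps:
x(V) = V/1225 (x(V) = V*(1/1225) = V/1225)
(l - 4111252)/(x(-1890) - 3876007) = (3325072 - 4111252)/((1/1225)*(-1890) - 3876007) = -786180/(-54/35 - 3876007) = -786180/(-135660299/35) = -786180*(-35/135660299) = 27516300/135660299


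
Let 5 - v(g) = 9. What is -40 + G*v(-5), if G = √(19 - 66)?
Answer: -40 - 4*I*√47 ≈ -40.0 - 27.423*I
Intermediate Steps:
v(g) = -4 (v(g) = 5 - 1*9 = 5 - 9 = -4)
G = I*√47 (G = √(-47) = I*√47 ≈ 6.8557*I)
-40 + G*v(-5) = -40 + (I*√47)*(-4) = -40 - 4*I*√47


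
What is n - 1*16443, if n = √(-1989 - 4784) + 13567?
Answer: -2876 + I*√6773 ≈ -2876.0 + 82.298*I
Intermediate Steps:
n = 13567 + I*√6773 (n = √(-6773) + 13567 = I*√6773 + 13567 = 13567 + I*√6773 ≈ 13567.0 + 82.298*I)
n - 1*16443 = (13567 + I*√6773) - 1*16443 = (13567 + I*√6773) - 16443 = -2876 + I*√6773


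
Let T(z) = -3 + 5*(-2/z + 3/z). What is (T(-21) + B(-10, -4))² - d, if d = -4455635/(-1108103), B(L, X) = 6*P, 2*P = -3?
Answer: 71224160012/488673423 ≈ 145.75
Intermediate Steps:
P = -3/2 (P = (½)*(-3) = -3/2 ≈ -1.5000)
B(L, X) = -9 (B(L, X) = 6*(-3/2) = -9)
T(z) = -3 + 5/z
d = 4455635/1108103 (d = -4455635*(-1/1108103) = 4455635/1108103 ≈ 4.0210)
(T(-21) + B(-10, -4))² - d = ((-3 + 5/(-21)) - 9)² - 1*4455635/1108103 = ((-3 + 5*(-1/21)) - 9)² - 4455635/1108103 = ((-3 - 5/21) - 9)² - 4455635/1108103 = (-68/21 - 9)² - 4455635/1108103 = (-257/21)² - 4455635/1108103 = 66049/441 - 4455635/1108103 = 71224160012/488673423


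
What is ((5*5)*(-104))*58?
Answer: -150800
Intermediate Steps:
((5*5)*(-104))*58 = (25*(-104))*58 = -2600*58 = -150800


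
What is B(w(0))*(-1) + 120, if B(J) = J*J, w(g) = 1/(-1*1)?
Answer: 119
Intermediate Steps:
w(g) = -1 (w(g) = 1/(-1) = -1)
B(J) = J²
B(w(0))*(-1) + 120 = (-1)²*(-1) + 120 = 1*(-1) + 120 = -1 + 120 = 119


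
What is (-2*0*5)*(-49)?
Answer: 0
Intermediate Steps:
(-2*0*5)*(-49) = (0*5)*(-49) = 0*(-49) = 0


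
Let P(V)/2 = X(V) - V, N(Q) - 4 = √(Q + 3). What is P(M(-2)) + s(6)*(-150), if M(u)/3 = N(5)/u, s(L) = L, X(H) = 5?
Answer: -878 + 6*√2 ≈ -869.51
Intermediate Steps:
N(Q) = 4 + √(3 + Q) (N(Q) = 4 + √(Q + 3) = 4 + √(3 + Q))
M(u) = 3*(4 + 2*√2)/u (M(u) = 3*((4 + √(3 + 5))/u) = 3*((4 + √8)/u) = 3*((4 + 2*√2)/u) = 3*(4 + 2*√2)/u)
P(V) = 10 - 2*V (P(V) = 2*(5 - V) = 10 - 2*V)
P(M(-2)) + s(6)*(-150) = (10 - 12*(2 + √2)/(-2)) + 6*(-150) = (10 - 12*(-1)*(2 + √2)/2) - 900 = (10 - 2*(-6 - 3*√2)) - 900 = (10 + (12 + 6*√2)) - 900 = (22 + 6*√2) - 900 = -878 + 6*√2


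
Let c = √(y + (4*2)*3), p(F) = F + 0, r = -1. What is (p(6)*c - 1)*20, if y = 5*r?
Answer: -20 + 120*√19 ≈ 503.07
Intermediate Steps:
p(F) = F
y = -5 (y = 5*(-1) = -5)
c = √19 (c = √(-5 + (4*2)*3) = √(-5 + 8*3) = √(-5 + 24) = √19 ≈ 4.3589)
(p(6)*c - 1)*20 = (6*√19 - 1)*20 = (-1 + 6*√19)*20 = -20 + 120*√19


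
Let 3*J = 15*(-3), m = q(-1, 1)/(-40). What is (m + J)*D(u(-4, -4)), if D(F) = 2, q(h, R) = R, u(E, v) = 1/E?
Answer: -601/20 ≈ -30.050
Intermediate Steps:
m = -1/40 (m = 1/(-40) = 1*(-1/40) = -1/40 ≈ -0.025000)
J = -15 (J = (15*(-3))/3 = (1/3)*(-45) = -15)
(m + J)*D(u(-4, -4)) = (-1/40 - 15)*2 = -601/40*2 = -601/20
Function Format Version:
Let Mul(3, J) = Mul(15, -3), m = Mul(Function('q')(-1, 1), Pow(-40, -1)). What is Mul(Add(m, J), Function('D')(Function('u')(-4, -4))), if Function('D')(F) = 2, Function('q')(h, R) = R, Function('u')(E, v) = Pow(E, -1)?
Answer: Rational(-601, 20) ≈ -30.050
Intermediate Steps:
m = Rational(-1, 40) (m = Mul(1, Pow(-40, -1)) = Mul(1, Rational(-1, 40)) = Rational(-1, 40) ≈ -0.025000)
J = -15 (J = Mul(Rational(1, 3), Mul(15, -3)) = Mul(Rational(1, 3), -45) = -15)
Mul(Add(m, J), Function('D')(Function('u')(-4, -4))) = Mul(Add(Rational(-1, 40), -15), 2) = Mul(Rational(-601, 40), 2) = Rational(-601, 20)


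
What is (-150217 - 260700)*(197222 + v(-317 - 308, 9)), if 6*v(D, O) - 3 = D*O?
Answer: -80656843345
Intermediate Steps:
v(D, O) = ½ + D*O/6 (v(D, O) = ½ + (D*O)/6 = ½ + D*O/6)
(-150217 - 260700)*(197222 + v(-317 - 308, 9)) = (-150217 - 260700)*(197222 + (½ + (⅙)*(-317 - 308)*9)) = -410917*(197222 + (½ + (⅙)*(-625)*9)) = -410917*(197222 + (½ - 1875/2)) = -410917*(197222 - 937) = -410917*196285 = -80656843345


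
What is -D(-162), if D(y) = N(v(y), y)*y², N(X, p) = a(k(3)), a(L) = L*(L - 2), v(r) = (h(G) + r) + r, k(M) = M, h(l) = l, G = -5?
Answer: -78732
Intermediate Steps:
v(r) = -5 + 2*r (v(r) = (-5 + r) + r = -5 + 2*r)
a(L) = L*(-2 + L)
N(X, p) = 3 (N(X, p) = 3*(-2 + 3) = 3*1 = 3)
D(y) = 3*y²
-D(-162) = -3*(-162)² = -3*26244 = -1*78732 = -78732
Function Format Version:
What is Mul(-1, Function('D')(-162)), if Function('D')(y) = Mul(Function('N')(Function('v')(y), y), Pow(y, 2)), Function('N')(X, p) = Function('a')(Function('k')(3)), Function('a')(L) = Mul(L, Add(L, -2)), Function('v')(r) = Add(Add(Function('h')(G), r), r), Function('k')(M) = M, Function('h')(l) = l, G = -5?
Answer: -78732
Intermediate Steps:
Function('v')(r) = Add(-5, Mul(2, r)) (Function('v')(r) = Add(Add(-5, r), r) = Add(-5, Mul(2, r)))
Function('a')(L) = Mul(L, Add(-2, L))
Function('N')(X, p) = 3 (Function('N')(X, p) = Mul(3, Add(-2, 3)) = Mul(3, 1) = 3)
Function('D')(y) = Mul(3, Pow(y, 2))
Mul(-1, Function('D')(-162)) = Mul(-1, Mul(3, Pow(-162, 2))) = Mul(-1, Mul(3, 26244)) = Mul(-1, 78732) = -78732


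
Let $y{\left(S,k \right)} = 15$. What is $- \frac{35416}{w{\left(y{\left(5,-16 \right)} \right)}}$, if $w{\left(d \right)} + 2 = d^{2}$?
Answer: $- \frac{35416}{223} \approx -158.82$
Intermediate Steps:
$w{\left(d \right)} = -2 + d^{2}$
$- \frac{35416}{w{\left(y{\left(5,-16 \right)} \right)}} = - \frac{35416}{-2 + 15^{2}} = - \frac{35416}{-2 + 225} = - \frac{35416}{223}$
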